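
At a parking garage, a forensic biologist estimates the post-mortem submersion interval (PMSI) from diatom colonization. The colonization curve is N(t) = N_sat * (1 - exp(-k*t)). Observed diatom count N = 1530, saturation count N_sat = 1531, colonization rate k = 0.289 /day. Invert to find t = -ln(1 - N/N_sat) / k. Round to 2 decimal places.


PMSI from diatom colonization curve:
N / N_sat = 1530 / 1531 = 0.999347
1 - N/N_sat = 0.000653
ln(1 - N/N_sat) = -7.333933
t = -ln(1 - N/N_sat) / k = -(-7.333933) / 0.289 = 25.38 days

25.38


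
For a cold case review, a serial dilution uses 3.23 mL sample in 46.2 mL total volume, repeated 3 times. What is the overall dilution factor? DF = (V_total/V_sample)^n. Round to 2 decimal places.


Dilution factor calculation:
Single dilution = V_total / V_sample = 46.2 / 3.23 ≈ 14.303406
Number of dilutions = 3
Total DF = (46.2 / 3.23)^3 (full precision, rounded at the end) = 2926.30

2926.30


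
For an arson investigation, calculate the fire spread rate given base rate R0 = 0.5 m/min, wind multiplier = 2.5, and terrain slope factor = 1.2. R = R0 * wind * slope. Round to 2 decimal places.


Fire spread rate calculation:
R = R0 * wind_factor * slope_factor
= 0.5 * 2.5 * 1.2
= 1.25 * 1.2
= 1.50 m/min

1.50


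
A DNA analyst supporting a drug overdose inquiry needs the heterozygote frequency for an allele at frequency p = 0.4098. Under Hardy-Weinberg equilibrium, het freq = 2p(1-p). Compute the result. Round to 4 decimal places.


Hardy-Weinberg heterozygote frequency:
q = 1 - p = 1 - 0.4098 = 0.5902
2pq = 2 * 0.4098 * 0.5902 = 0.4837

0.4837


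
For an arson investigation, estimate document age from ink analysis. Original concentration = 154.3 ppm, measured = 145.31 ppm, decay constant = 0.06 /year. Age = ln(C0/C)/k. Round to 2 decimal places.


Document age estimation:
C0/C = 154.3 / 145.31 = 1.061868
ln(C0/C) = 0.06003
t = 0.06003 / 0.06 = 1.00 years

1.00


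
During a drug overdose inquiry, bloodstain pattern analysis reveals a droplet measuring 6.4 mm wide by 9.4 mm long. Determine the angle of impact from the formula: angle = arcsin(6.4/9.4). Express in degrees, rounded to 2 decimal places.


Blood spatter impact angle calculation:
width / length = 6.4 / 9.4 = 0.680851
angle = arcsin(0.680851)
angle = 42.91 degrees

42.91


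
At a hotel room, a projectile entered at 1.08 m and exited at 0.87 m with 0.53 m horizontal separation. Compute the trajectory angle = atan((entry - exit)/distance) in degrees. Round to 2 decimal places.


Bullet trajectory angle:
Height difference = 1.08 - 0.87 = 0.21 m
angle = atan(0.21 / 0.53)
angle = atan(0.396226)
angle = 21.61 degrees

21.61


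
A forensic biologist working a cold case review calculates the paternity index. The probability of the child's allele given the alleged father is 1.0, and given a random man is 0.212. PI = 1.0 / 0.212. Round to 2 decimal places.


Paternity Index calculation:
PI = P(allele|father) / P(allele|random)
PI = 1.0 / 0.212
PI = 4.72

4.72


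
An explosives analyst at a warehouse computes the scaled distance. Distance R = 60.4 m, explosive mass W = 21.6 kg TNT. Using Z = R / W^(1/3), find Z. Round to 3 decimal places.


Scaled distance calculation:
W^(1/3) = 21.6^(1/3) = 2.784953
Z = R / W^(1/3) = 60.4 / 2.784953
Z = 21.688 m/kg^(1/3)

21.688


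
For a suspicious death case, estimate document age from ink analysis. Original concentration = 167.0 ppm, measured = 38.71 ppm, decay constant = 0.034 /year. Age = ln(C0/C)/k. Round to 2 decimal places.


Document age estimation:
C0/C = 167.0 / 38.71 = 4.314131
ln(C0/C) = 1.461896
t = 1.461896 / 0.034 = 43.00 years

43.00


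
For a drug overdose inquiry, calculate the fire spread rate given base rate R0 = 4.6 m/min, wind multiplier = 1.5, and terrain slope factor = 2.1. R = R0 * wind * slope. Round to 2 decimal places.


Fire spread rate calculation:
R = R0 * wind_factor * slope_factor
= 4.6 * 1.5 * 2.1
= 6.9 * 2.1
= 14.49 m/min

14.49


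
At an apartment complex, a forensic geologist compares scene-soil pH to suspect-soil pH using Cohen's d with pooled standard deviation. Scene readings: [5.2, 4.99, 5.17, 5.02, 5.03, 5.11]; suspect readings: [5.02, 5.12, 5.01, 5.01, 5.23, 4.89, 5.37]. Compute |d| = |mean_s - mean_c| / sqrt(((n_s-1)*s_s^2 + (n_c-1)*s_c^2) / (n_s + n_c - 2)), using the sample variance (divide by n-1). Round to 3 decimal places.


Pooled-variance Cohen's d for soil pH comparison:
Scene mean = 30.52 / 6 = 5.086667
Suspect mean = 35.65 / 7 = 5.092857
Scene sample variance s_s^2 = 0.007467
Suspect sample variance s_c^2 = 0.02609
Pooled variance = ((n_s-1)*s_s^2 + (n_c-1)*s_c^2) / (n_s + n_c - 2) = 0.017625
Pooled SD = sqrt(0.017625) = 0.132759
Mean difference = -0.00619
|d| = |-0.00619| / 0.132759 = 0.047

0.047


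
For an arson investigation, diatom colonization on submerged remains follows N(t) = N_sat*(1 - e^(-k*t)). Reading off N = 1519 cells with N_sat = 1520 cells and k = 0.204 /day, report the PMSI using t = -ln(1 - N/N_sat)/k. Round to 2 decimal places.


PMSI from diatom colonization curve:
N / N_sat = 1519 / 1520 = 0.999342
1 - N/N_sat = 0.000658
ln(1 - N/N_sat) = -7.326306
t = -ln(1 - N/N_sat) / k = -(-7.326306) / 0.204 = 35.91 days

35.91


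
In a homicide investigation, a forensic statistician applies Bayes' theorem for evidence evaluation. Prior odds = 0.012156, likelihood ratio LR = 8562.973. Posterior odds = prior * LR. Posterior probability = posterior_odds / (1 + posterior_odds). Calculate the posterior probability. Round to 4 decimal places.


Bayesian evidence evaluation:
Posterior odds = prior_odds * LR = 0.012156 * 8562.973 = 104.0915
Posterior probability = posterior_odds / (1 + posterior_odds)
= 104.0915 / (1 + 104.0915)
= 104.0915 / 105.0915
= 0.9905

0.9905


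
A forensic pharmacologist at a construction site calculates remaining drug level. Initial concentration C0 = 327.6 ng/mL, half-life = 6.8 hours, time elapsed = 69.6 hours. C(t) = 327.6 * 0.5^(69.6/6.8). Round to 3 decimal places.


Drug concentration decay:
Number of half-lives = t / t_half = 69.6 / 6.8 = 10.235294
Decay factor = 0.5^10.235294 = 0.0008296
C(t) = 327.6 * 0.0008296 = 0.272 ng/mL

0.272


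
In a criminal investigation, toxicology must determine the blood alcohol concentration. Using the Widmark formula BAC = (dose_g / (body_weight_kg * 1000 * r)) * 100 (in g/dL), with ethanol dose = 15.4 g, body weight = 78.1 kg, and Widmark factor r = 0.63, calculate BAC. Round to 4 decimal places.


Applying the Widmark formula:
BAC = (dose_g / (body_wt * 1000 * r)) * 100
Denominator = 78.1 * 1000 * 0.63 = 49203
BAC = (15.4 / 49203) * 100
BAC = 0.0313 g/dL

0.0313


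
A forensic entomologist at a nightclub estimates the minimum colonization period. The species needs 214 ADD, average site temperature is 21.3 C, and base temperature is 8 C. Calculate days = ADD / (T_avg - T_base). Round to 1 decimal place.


Insect development time:
Effective temperature = avg_temp - T_base = 21.3 - 8 = 13.3 C
Days = ADD / effective_temp = 214 / 13.3 = 16.1 days

16.1


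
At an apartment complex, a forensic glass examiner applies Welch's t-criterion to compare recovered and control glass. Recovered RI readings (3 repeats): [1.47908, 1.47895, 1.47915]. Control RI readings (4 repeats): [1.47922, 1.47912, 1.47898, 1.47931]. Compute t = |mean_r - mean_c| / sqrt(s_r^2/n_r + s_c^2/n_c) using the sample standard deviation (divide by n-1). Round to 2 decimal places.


Welch's t-criterion for glass RI comparison:
Recovered mean = sum / n_r = 4.43718 / 3 = 1.47906
Control mean = sum / n_c = 5.91663 / 4 = 1.4791575
Recovered sample variance s_r^2 = 1.03e-08
Control sample variance s_c^2 = 2.0025e-08
Welch SE (unpooled) = sqrt(s_r^2/n_r + s_c^2/n_c) = sqrt(3.43333e-09 + 5.00625e-09) = sqrt(8.43958e-09) = 9.18672e-05
|mean_r - mean_c| = 9.75e-05
t = 9.75e-05 / 9.18672e-05 = 1.06

1.06


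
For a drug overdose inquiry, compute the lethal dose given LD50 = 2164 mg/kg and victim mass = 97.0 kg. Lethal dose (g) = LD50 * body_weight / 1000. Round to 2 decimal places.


Lethal dose calculation:
Lethal dose = LD50 * body_weight / 1000
= 2164 * 97.0 / 1000
= 209908 / 1000
= 209.91 g

209.91


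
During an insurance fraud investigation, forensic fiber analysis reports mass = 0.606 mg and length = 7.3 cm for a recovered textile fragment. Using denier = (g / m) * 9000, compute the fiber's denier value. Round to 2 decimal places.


Denier calculation:
Mass in grams = 0.606 mg / 1000 = 0.000606 g
Length in meters = 7.3 cm / 100 = 0.073 m
Linear density = mass / length = 0.000606 / 0.073 = 0.00830137 g/m
Denier = (g/m) * 9000 = 0.00830137 * 9000 = 74.71

74.71


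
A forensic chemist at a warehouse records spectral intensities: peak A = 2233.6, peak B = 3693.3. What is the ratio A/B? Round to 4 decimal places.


Spectral peak ratio:
Peak A = 2233.6 counts
Peak B = 3693.3 counts
Ratio = 2233.6 / 3693.3 = 0.6048

0.6048


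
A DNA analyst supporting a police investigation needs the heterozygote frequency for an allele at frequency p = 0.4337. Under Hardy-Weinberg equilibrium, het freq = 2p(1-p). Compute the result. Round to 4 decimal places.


Hardy-Weinberg heterozygote frequency:
q = 1 - p = 1 - 0.4337 = 0.5663
2pq = 2 * 0.4337 * 0.5663 = 0.4912

0.4912


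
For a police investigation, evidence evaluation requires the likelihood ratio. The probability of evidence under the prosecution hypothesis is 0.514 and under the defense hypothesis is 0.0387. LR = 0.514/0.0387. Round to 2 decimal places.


Likelihood ratio calculation:
LR = P(E|Hp) / P(E|Hd)
LR = 0.514 / 0.0387
LR = 13.28

13.28


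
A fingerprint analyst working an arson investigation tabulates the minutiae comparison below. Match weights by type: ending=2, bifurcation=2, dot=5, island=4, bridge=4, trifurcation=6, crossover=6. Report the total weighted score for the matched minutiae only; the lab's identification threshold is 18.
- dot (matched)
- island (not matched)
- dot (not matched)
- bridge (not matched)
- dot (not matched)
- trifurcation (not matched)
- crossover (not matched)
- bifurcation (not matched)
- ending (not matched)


Weighted minutiae match score:
  dot: matched, +5 (running total 5)
  island: not matched, +0
  dot: not matched, +0
  bridge: not matched, +0
  dot: not matched, +0
  trifurcation: not matched, +0
  crossover: not matched, +0
  bifurcation: not matched, +0
  ending: not matched, +0
Total score = 5
Threshold = 18; verdict = inconclusive

5


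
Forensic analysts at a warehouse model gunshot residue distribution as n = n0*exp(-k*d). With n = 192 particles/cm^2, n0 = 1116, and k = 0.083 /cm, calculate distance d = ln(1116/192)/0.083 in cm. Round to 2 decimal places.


GSR distance calculation:
n0/n = 1116 / 192 = 5.8125
ln(n0/n) = 1.760011
d = 1.760011 / 0.083 = 21.20 cm

21.20


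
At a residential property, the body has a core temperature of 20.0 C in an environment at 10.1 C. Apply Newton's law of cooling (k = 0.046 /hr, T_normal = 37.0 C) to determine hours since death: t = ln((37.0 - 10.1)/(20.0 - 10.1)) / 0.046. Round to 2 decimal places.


Using Newton's law of cooling:
t = ln((T_normal - T_ambient) / (T_body - T_ambient)) / k
T_normal - T_ambient = 26.9
T_body - T_ambient = 9.9
Ratio = 2.717172
ln(ratio) = 0.999592
t = 0.999592 / 0.046 = 21.73 hours

21.73


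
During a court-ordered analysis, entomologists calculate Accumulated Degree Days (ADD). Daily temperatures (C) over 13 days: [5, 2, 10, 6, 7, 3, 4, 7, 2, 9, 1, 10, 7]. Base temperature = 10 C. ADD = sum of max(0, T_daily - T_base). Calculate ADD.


Computing ADD day by day:
Day 1: max(0, 5 - 10) = 0
Day 2: max(0, 2 - 10) = 0
Day 3: max(0, 10 - 10) = 0
Day 4: max(0, 6 - 10) = 0
Day 5: max(0, 7 - 10) = 0
Day 6: max(0, 3 - 10) = 0
Day 7: max(0, 4 - 10) = 0
Day 8: max(0, 7 - 10) = 0
Day 9: max(0, 2 - 10) = 0
Day 10: max(0, 9 - 10) = 0
Day 11: max(0, 1 - 10) = 0
Day 12: max(0, 10 - 10) = 0
Day 13: max(0, 7 - 10) = 0
Total ADD = 0

0


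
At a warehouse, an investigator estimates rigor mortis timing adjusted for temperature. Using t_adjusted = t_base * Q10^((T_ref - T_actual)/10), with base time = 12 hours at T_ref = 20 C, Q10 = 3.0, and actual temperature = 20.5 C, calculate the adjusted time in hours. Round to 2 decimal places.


Rigor mortis time adjustment:
Exponent = (T_ref - T_actual) / 10 = (20 - 20.5) / 10 = -0.05
Q10 factor = 3.0^-0.05 = 0.94655
t_adjusted = 12 * 0.94655 = 11.36 hours

11.36


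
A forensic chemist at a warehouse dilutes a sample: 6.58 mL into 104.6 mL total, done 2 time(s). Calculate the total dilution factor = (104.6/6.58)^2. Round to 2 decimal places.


Dilution factor calculation:
Single dilution = V_total / V_sample = 104.6 / 6.58 ≈ 15.896657
Number of dilutions = 2
Total DF = (104.6 / 6.58)^2 (full precision, rounded at the end) = 252.70

252.70


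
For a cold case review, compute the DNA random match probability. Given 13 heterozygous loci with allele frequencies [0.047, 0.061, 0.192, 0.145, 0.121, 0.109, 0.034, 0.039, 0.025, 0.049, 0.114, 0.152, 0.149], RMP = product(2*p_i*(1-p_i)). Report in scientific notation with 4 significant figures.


Computing RMP for 13 loci:
Locus 1: 2 * 0.047 * 0.953 = 0.089582
Locus 2: 2 * 0.061 * 0.939 = 0.114558
Locus 3: 2 * 0.192 * 0.808 = 0.310272
Locus 4: 2 * 0.145 * 0.855 = 0.24795
Locus 5: 2 * 0.121 * 0.879 = 0.212718
Locus 6: 2 * 0.109 * 0.891 = 0.194238
Locus 7: 2 * 0.034 * 0.966 = 0.065688
Locus 8: 2 * 0.039 * 0.961 = 0.074958
Locus 9: 2 * 0.025 * 0.975 = 0.04875
Locus 10: 2 * 0.049 * 0.951 = 0.093198
Locus 11: 2 * 0.114 * 0.886 = 0.202008
Locus 12: 2 * 0.152 * 0.848 = 0.257792
Locus 13: 2 * 0.149 * 0.851 = 0.253598
RMP = 9.637e-12

9.637e-12


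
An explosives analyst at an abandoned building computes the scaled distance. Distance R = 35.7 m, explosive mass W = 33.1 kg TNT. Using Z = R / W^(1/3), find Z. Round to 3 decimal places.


Scaled distance calculation:
W^(1/3) = 33.1^(1/3) = 3.210771
Z = R / W^(1/3) = 35.7 / 3.210771
Z = 11.119 m/kg^(1/3)

11.119


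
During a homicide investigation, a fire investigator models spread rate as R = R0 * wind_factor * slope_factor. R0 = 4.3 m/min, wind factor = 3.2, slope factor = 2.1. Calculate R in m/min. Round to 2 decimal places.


Fire spread rate calculation:
R = R0 * wind_factor * slope_factor
= 4.3 * 3.2 * 2.1
= 13.76 * 2.1
= 28.90 m/min

28.90


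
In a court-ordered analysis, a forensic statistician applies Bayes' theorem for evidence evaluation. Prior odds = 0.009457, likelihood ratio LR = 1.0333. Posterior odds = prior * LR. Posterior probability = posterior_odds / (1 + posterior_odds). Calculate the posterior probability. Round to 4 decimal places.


Bayesian evidence evaluation:
Posterior odds = prior_odds * LR = 0.009457 * 1.0333 = 0.009771918
Posterior probability = posterior_odds / (1 + posterior_odds)
= 0.009771918 / (1 + 0.009771918)
= 0.009771918 / 1.009771918
= 0.0097

0.0097


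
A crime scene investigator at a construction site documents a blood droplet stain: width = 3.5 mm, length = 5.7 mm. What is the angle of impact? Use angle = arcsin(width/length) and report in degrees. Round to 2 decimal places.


Blood spatter impact angle calculation:
width / length = 3.5 / 5.7 = 0.614035
angle = arcsin(0.614035)
angle = 37.88 degrees

37.88


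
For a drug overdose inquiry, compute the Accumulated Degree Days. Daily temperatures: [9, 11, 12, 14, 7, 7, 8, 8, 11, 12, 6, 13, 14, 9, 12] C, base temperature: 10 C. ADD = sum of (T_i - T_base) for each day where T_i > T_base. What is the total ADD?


Computing ADD day by day:
Day 1: max(0, 9 - 10) = 0
Day 2: max(0, 11 - 10) = 1
Day 3: max(0, 12 - 10) = 2
Day 4: max(0, 14 - 10) = 4
Day 5: max(0, 7 - 10) = 0
Day 6: max(0, 7 - 10) = 0
Day 7: max(0, 8 - 10) = 0
Day 8: max(0, 8 - 10) = 0
Day 9: max(0, 11 - 10) = 1
Day 10: max(0, 12 - 10) = 2
Day 11: max(0, 6 - 10) = 0
Day 12: max(0, 13 - 10) = 3
Day 13: max(0, 14 - 10) = 4
Day 14: max(0, 9 - 10) = 0
Day 15: max(0, 12 - 10) = 2
Total ADD = 19

19


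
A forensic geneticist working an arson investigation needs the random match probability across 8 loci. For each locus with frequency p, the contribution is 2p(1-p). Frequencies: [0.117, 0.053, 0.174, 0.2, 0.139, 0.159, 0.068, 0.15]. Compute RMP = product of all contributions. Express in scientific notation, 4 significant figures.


Computing RMP for 8 loci:
Locus 1: 2 * 0.117 * 0.883 = 0.206622
Locus 2: 2 * 0.053 * 0.947 = 0.100382
Locus 3: 2 * 0.174 * 0.826 = 0.287448
Locus 4: 2 * 0.2 * 0.8 = 0.32
Locus 5: 2 * 0.139 * 0.861 = 0.239358
Locus 6: 2 * 0.159 * 0.841 = 0.267438
Locus 7: 2 * 0.068 * 0.932 = 0.126752
Locus 8: 2 * 0.15 * 0.85 = 0.255
RMP = 3.947e-06

3.947e-06


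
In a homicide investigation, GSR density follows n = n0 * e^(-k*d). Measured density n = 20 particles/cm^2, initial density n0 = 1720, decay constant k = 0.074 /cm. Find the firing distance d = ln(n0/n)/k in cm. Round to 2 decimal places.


GSR distance calculation:
n0/n = 1720 / 20 = 86
ln(n0/n) = 4.454347
d = 4.454347 / 0.074 = 60.19 cm

60.19


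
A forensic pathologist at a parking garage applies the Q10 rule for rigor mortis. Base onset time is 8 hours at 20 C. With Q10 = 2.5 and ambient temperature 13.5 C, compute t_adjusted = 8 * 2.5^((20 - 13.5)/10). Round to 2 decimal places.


Rigor mortis time adjustment:
Exponent = (T_ref - T_actual) / 10 = (20 - 13.5) / 10 = 0.65
Q10 factor = 2.5^0.65 = 1.8141
t_adjusted = 8 * 1.8141 = 14.51 hours

14.51


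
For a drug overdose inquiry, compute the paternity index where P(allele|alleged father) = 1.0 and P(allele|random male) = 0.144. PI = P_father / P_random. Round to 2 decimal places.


Paternity Index calculation:
PI = P(allele|father) / P(allele|random)
PI = 1.0 / 0.144
PI = 6.94

6.94


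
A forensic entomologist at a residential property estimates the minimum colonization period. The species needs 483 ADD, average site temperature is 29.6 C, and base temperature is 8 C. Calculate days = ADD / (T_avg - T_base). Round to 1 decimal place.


Insect development time:
Effective temperature = avg_temp - T_base = 29.6 - 8 = 21.6 C
Days = ADD / effective_temp = 483 / 21.6 = 22.4 days

22.4


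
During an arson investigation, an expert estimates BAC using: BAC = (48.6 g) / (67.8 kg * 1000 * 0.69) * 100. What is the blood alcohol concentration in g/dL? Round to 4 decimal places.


Applying the Widmark formula:
BAC = (dose_g / (body_wt * 1000 * r)) * 100
Denominator = 67.8 * 1000 * 0.69 = 46782
BAC = (48.6 / 46782) * 100
BAC = 0.1039 g/dL

0.1039


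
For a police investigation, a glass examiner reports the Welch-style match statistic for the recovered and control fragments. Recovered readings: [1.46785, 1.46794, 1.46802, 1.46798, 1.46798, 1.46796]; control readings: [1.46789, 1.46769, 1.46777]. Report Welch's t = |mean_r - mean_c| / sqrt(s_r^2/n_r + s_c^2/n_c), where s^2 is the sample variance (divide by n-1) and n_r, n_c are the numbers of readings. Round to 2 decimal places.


Welch's t-criterion for glass RI comparison:
Recovered mean = sum / n_r = 8.80773 / 6 = 1.467955
Control mean = sum / n_c = 4.40335 / 3 = 1.4677833
Recovered sample variance s_r^2 = 3.35e-09
Control sample variance s_c^2 = 1.01333e-08
Welch SE (unpooled) = sqrt(s_r^2/n_r + s_c^2/n_c) = sqrt(5.58333e-10 + 3.37778e-09) = sqrt(3.93611e-09) = 6.27384e-05
|mean_r - mean_c| = 0.000171667
t = 0.000171667 / 6.27384e-05 = 2.74

2.74


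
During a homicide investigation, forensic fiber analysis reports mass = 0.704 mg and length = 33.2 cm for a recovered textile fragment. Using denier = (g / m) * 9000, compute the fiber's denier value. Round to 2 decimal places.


Denier calculation:
Mass in grams = 0.704 mg / 1000 = 0.000704 g
Length in meters = 33.2 cm / 100 = 0.332 m
Linear density = mass / length = 0.000704 / 0.332 = 0.00212048 g/m
Denier = (g/m) * 9000 = 0.00212048 * 9000 = 19.08

19.08


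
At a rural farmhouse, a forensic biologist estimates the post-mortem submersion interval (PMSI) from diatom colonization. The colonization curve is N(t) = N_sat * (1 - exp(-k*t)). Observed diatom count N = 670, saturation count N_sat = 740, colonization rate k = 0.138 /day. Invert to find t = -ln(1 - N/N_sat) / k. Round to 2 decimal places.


PMSI from diatom colonization curve:
N / N_sat = 670 / 740 = 0.905405
1 - N/N_sat = 0.094595
ln(1 - N/N_sat) = -2.358151
t = -ln(1 - N/N_sat) / k = -(-2.358151) / 0.138 = 17.09 days

17.09


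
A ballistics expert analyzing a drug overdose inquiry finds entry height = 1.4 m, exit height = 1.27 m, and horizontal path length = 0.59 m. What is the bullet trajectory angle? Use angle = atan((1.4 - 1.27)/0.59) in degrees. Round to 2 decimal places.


Bullet trajectory angle:
Height difference = 1.4 - 1.27 = 0.13 m
angle = atan(0.13 / 0.59)
angle = atan(0.220339)
angle = 12.43 degrees

12.43


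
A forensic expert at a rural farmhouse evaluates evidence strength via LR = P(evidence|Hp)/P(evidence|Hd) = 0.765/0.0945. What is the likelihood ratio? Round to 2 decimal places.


Likelihood ratio calculation:
LR = P(E|Hp) / P(E|Hd)
LR = 0.765 / 0.0945
LR = 8.10

8.10


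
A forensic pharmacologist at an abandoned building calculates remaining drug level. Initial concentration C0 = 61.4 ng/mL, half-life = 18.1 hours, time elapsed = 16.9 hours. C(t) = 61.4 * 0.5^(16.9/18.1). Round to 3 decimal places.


Drug concentration decay:
Number of half-lives = t / t_half = 16.9 / 18.1 = 0.933702
Decay factor = 0.5^0.933702 = 0.52351327
C(t) = 61.4 * 0.52351327 = 32.144 ng/mL

32.144


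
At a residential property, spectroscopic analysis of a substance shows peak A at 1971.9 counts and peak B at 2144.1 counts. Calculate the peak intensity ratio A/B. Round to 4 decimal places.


Spectral peak ratio:
Peak A = 1971.9 counts
Peak B = 2144.1 counts
Ratio = 1971.9 / 2144.1 = 0.9197

0.9197


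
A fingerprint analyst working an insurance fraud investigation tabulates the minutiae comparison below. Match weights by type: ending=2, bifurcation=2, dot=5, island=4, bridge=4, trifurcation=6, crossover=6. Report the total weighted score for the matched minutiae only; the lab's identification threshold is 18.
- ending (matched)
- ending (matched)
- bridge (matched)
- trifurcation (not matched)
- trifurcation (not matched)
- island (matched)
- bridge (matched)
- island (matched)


Weighted minutiae match score:
  ending: matched, +2 (running total 2)
  ending: matched, +2 (running total 4)
  bridge: matched, +4 (running total 8)
  trifurcation: not matched, +0
  trifurcation: not matched, +0
  island: matched, +4 (running total 12)
  bridge: matched, +4 (running total 16)
  island: matched, +4 (running total 20)
Total score = 20
Threshold = 18; verdict = identification

20


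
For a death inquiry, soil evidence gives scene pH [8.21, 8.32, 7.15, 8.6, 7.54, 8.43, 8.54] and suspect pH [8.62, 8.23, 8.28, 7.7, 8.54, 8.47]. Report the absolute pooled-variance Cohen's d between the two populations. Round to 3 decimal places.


Pooled-variance Cohen's d for soil pH comparison:
Scene mean = 56.79 / 7 = 8.112857
Suspect mean = 49.84 / 6 = 8.306667
Scene sample variance s_s^2 = 0.304657
Suspect sample variance s_c^2 = 0.110787
Pooled variance = ((n_s-1)*s_s^2 + (n_c-1)*s_c^2) / (n_s + n_c - 2) = 0.216534
Pooled SD = sqrt(0.216534) = 0.465332
Mean difference = -0.19381
|d| = |-0.19381| / 0.465332 = 0.416

0.416


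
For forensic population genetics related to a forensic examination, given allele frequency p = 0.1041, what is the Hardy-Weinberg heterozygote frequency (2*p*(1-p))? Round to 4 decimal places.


Hardy-Weinberg heterozygote frequency:
q = 1 - p = 1 - 0.1041 = 0.8959
2pq = 2 * 0.1041 * 0.8959 = 0.1865

0.1865


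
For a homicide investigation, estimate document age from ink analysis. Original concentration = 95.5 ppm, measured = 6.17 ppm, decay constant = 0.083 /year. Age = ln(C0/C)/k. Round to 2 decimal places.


Document age estimation:
C0/C = 95.5 / 6.17 = 15.47812
ln(C0/C) = 2.739427
t = 2.739427 / 0.083 = 33.01 years

33.01


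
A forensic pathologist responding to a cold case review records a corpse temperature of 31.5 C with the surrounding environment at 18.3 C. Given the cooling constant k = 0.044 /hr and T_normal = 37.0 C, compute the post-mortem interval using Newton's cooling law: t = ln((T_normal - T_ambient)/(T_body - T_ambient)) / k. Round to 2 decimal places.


Using Newton's law of cooling:
t = ln((T_normal - T_ambient) / (T_body - T_ambient)) / k
T_normal - T_ambient = 18.7
T_body - T_ambient = 13.2
Ratio = 1.416667
ln(ratio) = 0.348307
t = 0.348307 / 0.044 = 7.92 hours

7.92


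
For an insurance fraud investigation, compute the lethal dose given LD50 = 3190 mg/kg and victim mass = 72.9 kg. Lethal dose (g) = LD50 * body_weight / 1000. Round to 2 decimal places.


Lethal dose calculation:
Lethal dose = LD50 * body_weight / 1000
= 3190 * 72.9 / 1000
= 232551 / 1000
= 232.55 g

232.55


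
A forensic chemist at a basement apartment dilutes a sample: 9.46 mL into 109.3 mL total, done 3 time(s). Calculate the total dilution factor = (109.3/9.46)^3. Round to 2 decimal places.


Dilution factor calculation:
Single dilution = V_total / V_sample = 109.3 / 9.46 ≈ 11.553911
Number of dilutions = 3
Total DF = (109.3 / 9.46)^3 (full precision, rounded at the end) = 1542.36

1542.36


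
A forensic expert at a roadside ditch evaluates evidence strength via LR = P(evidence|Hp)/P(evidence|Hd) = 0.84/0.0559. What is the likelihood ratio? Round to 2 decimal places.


Likelihood ratio calculation:
LR = P(E|Hp) / P(E|Hd)
LR = 0.84 / 0.0559
LR = 15.03

15.03


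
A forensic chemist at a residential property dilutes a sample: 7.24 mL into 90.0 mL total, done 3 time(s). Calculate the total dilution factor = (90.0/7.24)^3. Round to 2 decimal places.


Dilution factor calculation:
Single dilution = V_total / V_sample = 90.0 / 7.24 ≈ 12.430939
Number of dilutions = 3
Total DF = (90.0 / 7.24)^3 (full precision, rounded at the end) = 1920.93

1920.93


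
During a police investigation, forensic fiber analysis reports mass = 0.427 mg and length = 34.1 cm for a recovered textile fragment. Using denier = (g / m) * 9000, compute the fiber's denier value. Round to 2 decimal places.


Denier calculation:
Mass in grams = 0.427 mg / 1000 = 0.000427 g
Length in meters = 34.1 cm / 100 = 0.341 m
Linear density = mass / length = 0.000427 / 0.341 = 0.0012522 g/m
Denier = (g/m) * 9000 = 0.0012522 * 9000 = 11.27

11.27


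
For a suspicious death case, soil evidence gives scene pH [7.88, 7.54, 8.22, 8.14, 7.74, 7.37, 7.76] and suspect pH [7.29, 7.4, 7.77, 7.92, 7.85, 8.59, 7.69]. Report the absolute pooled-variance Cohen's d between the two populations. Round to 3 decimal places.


Pooled-variance Cohen's d for soil pH comparison:
Scene mean = 54.65 / 7 = 7.807143
Suspect mean = 54.51 / 7 = 7.787143
Scene sample variance s_s^2 = 0.092624
Suspect sample variance s_c^2 = 0.178824
Pooled variance = ((n_s-1)*s_s^2 + (n_c-1)*s_c^2) / (n_s + n_c - 2) = 0.135724
Pooled SD = sqrt(0.135724) = 0.368407
Mean difference = 0.02
|d| = |0.02| / 0.368407 = 0.054

0.054


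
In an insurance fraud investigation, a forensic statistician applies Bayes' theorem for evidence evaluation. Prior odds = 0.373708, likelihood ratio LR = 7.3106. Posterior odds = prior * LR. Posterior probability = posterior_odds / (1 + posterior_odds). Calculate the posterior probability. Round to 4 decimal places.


Bayesian evidence evaluation:
Posterior odds = prior_odds * LR = 0.373708 * 7.3106 = 2.73203
Posterior probability = posterior_odds / (1 + posterior_odds)
= 2.73203 / (1 + 2.73203)
= 2.73203 / 3.73203
= 0.7320

0.7320


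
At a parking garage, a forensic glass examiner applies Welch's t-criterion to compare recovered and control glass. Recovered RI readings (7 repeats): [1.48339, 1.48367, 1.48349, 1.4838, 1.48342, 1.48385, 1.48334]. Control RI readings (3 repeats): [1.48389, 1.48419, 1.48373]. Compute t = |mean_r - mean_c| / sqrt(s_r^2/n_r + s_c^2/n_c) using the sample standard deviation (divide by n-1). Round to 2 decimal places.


Welch's t-criterion for glass RI comparison:
Recovered mean = sum / n_r = 10.38496 / 7 = 1.4835657
Control mean = sum / n_c = 4.45181 / 3 = 1.4839367
Recovered sample variance s_r^2 = 4.25619e-08
Control sample variance s_c^2 = 5.45333e-08
Welch SE (unpooled) = sqrt(s_r^2/n_r + s_c^2/n_c) = sqrt(6.08027e-09 + 1.81778e-08) = sqrt(2.42581e-08) = 0.00015575
|mean_r - mean_c| = 0.000370952
t = 0.000370952 / 0.00015575 = 2.38

2.38


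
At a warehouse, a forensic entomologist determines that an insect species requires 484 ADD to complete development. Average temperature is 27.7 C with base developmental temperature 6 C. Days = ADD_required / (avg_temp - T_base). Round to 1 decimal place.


Insect development time:
Effective temperature = avg_temp - T_base = 27.7 - 6 = 21.7 C
Days = ADD / effective_temp = 484 / 21.7 = 22.3 days

22.3


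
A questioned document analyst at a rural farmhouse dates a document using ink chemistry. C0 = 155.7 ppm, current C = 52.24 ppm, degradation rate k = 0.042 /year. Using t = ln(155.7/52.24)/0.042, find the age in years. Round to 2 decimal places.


Document age estimation:
C0/C = 155.7 / 52.24 = 2.980475
ln(C0/C) = 1.092083
t = 1.092083 / 0.042 = 26.00 years

26.00


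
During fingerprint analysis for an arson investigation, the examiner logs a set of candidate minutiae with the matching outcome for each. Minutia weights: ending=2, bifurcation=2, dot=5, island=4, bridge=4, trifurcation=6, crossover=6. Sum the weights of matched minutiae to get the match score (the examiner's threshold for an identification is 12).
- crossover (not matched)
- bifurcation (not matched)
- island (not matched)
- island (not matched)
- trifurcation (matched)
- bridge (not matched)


Weighted minutiae match score:
  crossover: not matched, +0
  bifurcation: not matched, +0
  island: not matched, +0
  island: not matched, +0
  trifurcation: matched, +6 (running total 6)
  bridge: not matched, +0
Total score = 6
Threshold = 12; verdict = inconclusive

6


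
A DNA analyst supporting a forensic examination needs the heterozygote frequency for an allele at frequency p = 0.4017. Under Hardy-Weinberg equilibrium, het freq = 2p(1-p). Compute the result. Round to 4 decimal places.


Hardy-Weinberg heterozygote frequency:
q = 1 - p = 1 - 0.4017 = 0.5983
2pq = 2 * 0.4017 * 0.5983 = 0.4807

0.4807


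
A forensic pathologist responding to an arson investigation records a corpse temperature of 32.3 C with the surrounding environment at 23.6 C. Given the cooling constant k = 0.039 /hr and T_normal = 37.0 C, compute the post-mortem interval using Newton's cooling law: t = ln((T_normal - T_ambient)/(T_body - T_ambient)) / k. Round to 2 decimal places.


Using Newton's law of cooling:
t = ln((T_normal - T_ambient) / (T_body - T_ambient)) / k
T_normal - T_ambient = 13.4
T_body - T_ambient = 8.7
Ratio = 1.54023
ln(ratio) = 0.431932
t = 0.431932 / 0.039 = 11.08 hours

11.08


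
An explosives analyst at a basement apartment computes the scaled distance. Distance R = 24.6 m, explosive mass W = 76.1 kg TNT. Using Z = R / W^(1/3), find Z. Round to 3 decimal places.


Scaled distance calculation:
W^(1/3) = 76.1^(1/3) = 4.237681
Z = R / W^(1/3) = 24.6 / 4.237681
Z = 5.805 m/kg^(1/3)

5.805


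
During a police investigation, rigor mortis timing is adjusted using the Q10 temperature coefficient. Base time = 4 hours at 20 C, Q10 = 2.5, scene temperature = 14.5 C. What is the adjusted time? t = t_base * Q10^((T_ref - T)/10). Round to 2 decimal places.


Rigor mortis time adjustment:
Exponent = (T_ref - T_actual) / 10 = (20 - 14.5) / 10 = 0.55
Q10 factor = 2.5^0.55 = 1.65526
t_adjusted = 4 * 1.65526 = 6.62 hours

6.62


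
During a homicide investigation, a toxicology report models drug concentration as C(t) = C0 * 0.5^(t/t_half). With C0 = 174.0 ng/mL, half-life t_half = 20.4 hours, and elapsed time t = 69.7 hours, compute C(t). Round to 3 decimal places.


Drug concentration decay:
Number of half-lives = t / t_half = 69.7 / 20.4 = 3.416667
Decay factor = 0.5^3.416667 = 0.09364417
C(t) = 174.0 * 0.09364417 = 16.294 ng/mL

16.294


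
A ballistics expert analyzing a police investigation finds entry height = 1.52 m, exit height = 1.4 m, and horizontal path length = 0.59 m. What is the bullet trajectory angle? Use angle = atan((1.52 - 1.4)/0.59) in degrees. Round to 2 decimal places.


Bullet trajectory angle:
Height difference = 1.52 - 1.4 = 0.12 m
angle = atan(0.12 / 0.59)
angle = atan(0.20339)
angle = 11.50 degrees

11.50


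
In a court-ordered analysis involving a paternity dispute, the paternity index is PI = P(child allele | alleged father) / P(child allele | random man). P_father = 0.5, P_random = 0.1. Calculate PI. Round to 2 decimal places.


Paternity Index calculation:
PI = P(allele|father) / P(allele|random)
PI = 0.5 / 0.1
PI = 5.00

5.00


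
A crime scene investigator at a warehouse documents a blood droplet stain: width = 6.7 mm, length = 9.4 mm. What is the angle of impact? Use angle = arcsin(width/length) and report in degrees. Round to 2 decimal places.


Blood spatter impact angle calculation:
width / length = 6.7 / 9.4 = 0.712766
angle = arcsin(0.712766)
angle = 45.46 degrees

45.46


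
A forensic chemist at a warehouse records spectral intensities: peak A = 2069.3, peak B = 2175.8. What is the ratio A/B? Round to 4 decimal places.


Spectral peak ratio:
Peak A = 2069.3 counts
Peak B = 2175.8 counts
Ratio = 2069.3 / 2175.8 = 0.9511

0.9511


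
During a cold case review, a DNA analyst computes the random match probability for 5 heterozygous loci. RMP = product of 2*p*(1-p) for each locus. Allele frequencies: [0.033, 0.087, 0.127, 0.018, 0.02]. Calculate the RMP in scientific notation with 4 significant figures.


Computing RMP for 5 loci:
Locus 1: 2 * 0.033 * 0.967 = 0.063822
Locus 2: 2 * 0.087 * 0.913 = 0.158862
Locus 3: 2 * 0.127 * 0.873 = 0.221742
Locus 4: 2 * 0.018 * 0.982 = 0.035352
Locus 5: 2 * 0.02 * 0.98 = 0.0392
RMP = 3.116e-06

3.116e-06


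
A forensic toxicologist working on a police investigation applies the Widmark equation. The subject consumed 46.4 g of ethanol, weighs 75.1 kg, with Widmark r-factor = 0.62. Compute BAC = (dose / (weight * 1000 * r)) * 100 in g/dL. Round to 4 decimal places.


Applying the Widmark formula:
BAC = (dose_g / (body_wt * 1000 * r)) * 100
Denominator = 75.1 * 1000 * 0.62 = 46562
BAC = (46.4 / 46562) * 100
BAC = 0.0997 g/dL

0.0997


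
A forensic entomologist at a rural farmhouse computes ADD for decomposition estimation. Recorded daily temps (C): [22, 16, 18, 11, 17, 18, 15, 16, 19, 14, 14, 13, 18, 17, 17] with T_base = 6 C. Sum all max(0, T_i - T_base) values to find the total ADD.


Computing ADD day by day:
Day 1: max(0, 22 - 6) = 16
Day 2: max(0, 16 - 6) = 10
Day 3: max(0, 18 - 6) = 12
Day 4: max(0, 11 - 6) = 5
Day 5: max(0, 17 - 6) = 11
Day 6: max(0, 18 - 6) = 12
Day 7: max(0, 15 - 6) = 9
Day 8: max(0, 16 - 6) = 10
Day 9: max(0, 19 - 6) = 13
Day 10: max(0, 14 - 6) = 8
Day 11: max(0, 14 - 6) = 8
Day 12: max(0, 13 - 6) = 7
Day 13: max(0, 18 - 6) = 12
Day 14: max(0, 17 - 6) = 11
Day 15: max(0, 17 - 6) = 11
Total ADD = 155

155


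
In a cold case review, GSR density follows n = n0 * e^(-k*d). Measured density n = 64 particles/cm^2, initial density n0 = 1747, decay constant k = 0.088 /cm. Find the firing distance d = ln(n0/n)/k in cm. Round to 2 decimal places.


GSR distance calculation:
n0/n = 1747 / 64 = 27.296875
ln(n0/n) = 3.306772
d = 3.306772 / 0.088 = 37.58 cm

37.58


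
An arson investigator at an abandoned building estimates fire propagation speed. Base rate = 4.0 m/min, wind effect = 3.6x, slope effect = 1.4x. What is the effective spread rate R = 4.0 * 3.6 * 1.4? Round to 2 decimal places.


Fire spread rate calculation:
R = R0 * wind_factor * slope_factor
= 4.0 * 3.6 * 1.4
= 14.4 * 1.4
= 20.16 m/min

20.16


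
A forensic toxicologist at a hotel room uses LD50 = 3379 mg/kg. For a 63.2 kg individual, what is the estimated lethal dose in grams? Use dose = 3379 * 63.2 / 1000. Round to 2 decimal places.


Lethal dose calculation:
Lethal dose = LD50 * body_weight / 1000
= 3379 * 63.2 / 1000
= 213552.8 / 1000
= 213.55 g

213.55


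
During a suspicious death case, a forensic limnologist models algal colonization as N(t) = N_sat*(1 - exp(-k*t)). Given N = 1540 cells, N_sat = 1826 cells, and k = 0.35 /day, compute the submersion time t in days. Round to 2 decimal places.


PMSI from diatom colonization curve:
N / N_sat = 1540 / 1826 = 0.843373
1 - N/N_sat = 0.156627
ln(1 - N/N_sat) = -1.853888
t = -ln(1 - N/N_sat) / k = -(-1.853888) / 0.35 = 5.30 days

5.30


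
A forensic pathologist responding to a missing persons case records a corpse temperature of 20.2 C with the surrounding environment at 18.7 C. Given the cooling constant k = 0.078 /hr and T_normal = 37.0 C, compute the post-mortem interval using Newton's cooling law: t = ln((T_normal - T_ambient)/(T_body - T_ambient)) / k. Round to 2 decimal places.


Using Newton's law of cooling:
t = ln((T_normal - T_ambient) / (T_body - T_ambient)) / k
T_normal - T_ambient = 18.3
T_body - T_ambient = 1.5
Ratio = 12.2
ln(ratio) = 2.501436
t = 2.501436 / 0.078 = 32.07 hours

32.07


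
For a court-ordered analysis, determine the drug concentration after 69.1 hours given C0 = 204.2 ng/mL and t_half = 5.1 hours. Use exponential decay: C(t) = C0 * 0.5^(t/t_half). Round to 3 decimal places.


Drug concentration decay:
Number of half-lives = t / t_half = 69.1 / 5.1 = 13.54902
Decay factor = 0.5^13.54902 = 0.00008343
C(t) = 204.2 * 0.00008343 = 0.017 ng/mL

0.017


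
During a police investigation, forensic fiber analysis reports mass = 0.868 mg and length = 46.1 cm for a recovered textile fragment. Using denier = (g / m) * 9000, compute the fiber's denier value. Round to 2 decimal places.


Denier calculation:
Mass in grams = 0.868 mg / 1000 = 0.000868 g
Length in meters = 46.1 cm / 100 = 0.461 m
Linear density = mass / length = 0.000868 / 0.461 = 0.00188286 g/m
Denier = (g/m) * 9000 = 0.00188286 * 9000 = 16.95

16.95


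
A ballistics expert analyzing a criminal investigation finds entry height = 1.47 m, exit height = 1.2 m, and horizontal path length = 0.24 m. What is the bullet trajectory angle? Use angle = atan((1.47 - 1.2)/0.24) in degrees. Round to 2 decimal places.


Bullet trajectory angle:
Height difference = 1.47 - 1.2 = 0.27 m
angle = atan(0.27 / 0.24)
angle = atan(1.125)
angle = 48.37 degrees

48.37


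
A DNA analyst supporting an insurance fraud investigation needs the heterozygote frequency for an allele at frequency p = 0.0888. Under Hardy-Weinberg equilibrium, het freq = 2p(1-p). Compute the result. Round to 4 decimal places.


Hardy-Weinberg heterozygote frequency:
q = 1 - p = 1 - 0.0888 = 0.9112
2pq = 2 * 0.0888 * 0.9112 = 0.1618

0.1618


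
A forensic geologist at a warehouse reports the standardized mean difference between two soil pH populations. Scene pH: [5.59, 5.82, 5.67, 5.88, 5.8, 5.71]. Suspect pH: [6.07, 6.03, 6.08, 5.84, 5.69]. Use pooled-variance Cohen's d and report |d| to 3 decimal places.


Pooled-variance Cohen's d for soil pH comparison:
Scene mean = 34.47 / 6 = 5.745
Suspect mean = 29.71 / 5 = 5.942
Scene sample variance s_s^2 = 0.01155
Suspect sample variance s_c^2 = 0.02927
Pooled variance = ((n_s-1)*s_s^2 + (n_c-1)*s_c^2) / (n_s + n_c - 2) = 0.019426
Pooled SD = sqrt(0.019426) = 0.139377
Mean difference = -0.197
|d| = |-0.197| / 0.139377 = 1.413

1.413


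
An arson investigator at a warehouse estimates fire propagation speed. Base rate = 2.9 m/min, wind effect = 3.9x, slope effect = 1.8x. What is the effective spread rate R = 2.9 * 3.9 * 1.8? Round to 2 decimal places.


Fire spread rate calculation:
R = R0 * wind_factor * slope_factor
= 2.9 * 3.9 * 1.8
= 11.31 * 1.8
= 20.36 m/min

20.36


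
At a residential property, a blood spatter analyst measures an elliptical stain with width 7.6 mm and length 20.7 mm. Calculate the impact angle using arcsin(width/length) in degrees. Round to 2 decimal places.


Blood spatter impact angle calculation:
width / length = 7.6 / 20.7 = 0.36715
angle = arcsin(0.36715)
angle = 21.54 degrees

21.54
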